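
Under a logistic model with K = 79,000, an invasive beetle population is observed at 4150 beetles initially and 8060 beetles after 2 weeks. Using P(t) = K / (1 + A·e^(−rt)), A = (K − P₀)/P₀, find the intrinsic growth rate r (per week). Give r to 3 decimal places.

r ≈ 0.359 per week

A = (79000 − 4150)/4150 = 18.03614
8060 = 79000/(1 + 18.03614·e^(−r·2)) → e^(−2r) = (9.80149 − 1)/18.03614 = 0.487992
r = −ln(0.487992)/2 = 0.71746/2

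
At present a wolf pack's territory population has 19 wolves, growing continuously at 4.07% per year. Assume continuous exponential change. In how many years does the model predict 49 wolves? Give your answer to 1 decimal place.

t ≈ 23.3 years

49 = 19 · e^(0.0407·t)
t = ln(49/19) / 0.0407 = ln(2.57895) / 0.0407 = 0.94738 / 0.0407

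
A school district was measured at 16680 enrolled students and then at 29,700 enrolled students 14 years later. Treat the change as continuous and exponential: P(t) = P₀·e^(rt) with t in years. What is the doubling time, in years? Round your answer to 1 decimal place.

r = ln(29700/16680) / 14 = ln(1.78058) / 14 ≈ 0.04121 per year
doubling time = ln 2 / |r| = 0.69315 / 0.04121

doubling time ≈ 16.8 years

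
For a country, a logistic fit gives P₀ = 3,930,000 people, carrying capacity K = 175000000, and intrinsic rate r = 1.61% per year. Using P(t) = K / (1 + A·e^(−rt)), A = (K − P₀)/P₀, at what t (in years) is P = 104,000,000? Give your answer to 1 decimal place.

A = (175000000 − 3930000)/3930000 = 43.52926
104000000 = 175000000/(1 + 43.52926·e^(−0.0161t)) → 1 + 43.52926·e^(−0.0161t) = 1.68269
e^(−0.0161t) = 0.015684 → t = ln(63.76117)/0.0161 = 4.15514/0.0161

t ≈ 258.1 years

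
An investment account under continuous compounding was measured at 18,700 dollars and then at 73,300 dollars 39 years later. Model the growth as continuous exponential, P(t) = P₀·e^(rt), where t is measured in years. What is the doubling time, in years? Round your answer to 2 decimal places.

doubling time ≈ 19.79 years

r = ln(73300/18700) / 39 = ln(3.91979) / 39 ≈ 0.035027 per year
doubling time = ln 2 / |r| = 0.69315 / 0.035027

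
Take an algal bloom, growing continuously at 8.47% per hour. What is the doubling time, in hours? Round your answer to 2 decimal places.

doubling time = ln(2) / |r| = 0.69315 / 0.0847

doubling time ≈ 8.18 hours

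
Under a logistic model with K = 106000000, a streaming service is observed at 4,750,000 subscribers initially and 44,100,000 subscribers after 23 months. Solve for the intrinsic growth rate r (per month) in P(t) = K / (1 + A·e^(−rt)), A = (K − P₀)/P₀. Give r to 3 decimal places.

A = (106000000 − 4750000)/4750000 = 21.31579
44100000 = 106000000/(1 + 21.31579·e^(−r·23)) → e^(−23r) = (2.40363 − 1)/21.31579 = 0.065849
r = −ln(0.065849)/23 = 2.72039/23

r ≈ 0.118 per month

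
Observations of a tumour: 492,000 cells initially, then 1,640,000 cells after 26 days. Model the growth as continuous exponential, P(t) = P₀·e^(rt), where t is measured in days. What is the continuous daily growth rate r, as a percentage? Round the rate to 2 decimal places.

1640000 = 492000 · e^(r·26)
e^(26r) = 1640000/492000 = 3.33333
r = ln(3.33333) / 26 = 1.20397 / 26

r ≈ 4.63% per day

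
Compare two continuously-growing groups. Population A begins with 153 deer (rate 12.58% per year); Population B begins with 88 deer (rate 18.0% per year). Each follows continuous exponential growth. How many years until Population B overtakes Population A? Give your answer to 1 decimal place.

153·e^(0.1258t) = 88·e^(0.18t)
153/88 = e^((0.18 − 0.1258)t) → ln(1.73864) = 0.0542·t
t = 0.5531 / 0.0542

t ≈ 10.2 years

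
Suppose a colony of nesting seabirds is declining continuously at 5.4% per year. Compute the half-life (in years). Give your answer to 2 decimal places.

half-life ≈ 12.84 years

half-life = ln(2) / |r| = 0.69315 / 0.054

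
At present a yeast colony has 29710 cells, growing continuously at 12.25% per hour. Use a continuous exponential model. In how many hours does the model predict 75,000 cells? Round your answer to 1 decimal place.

75000 = 29710 · e^(0.1225·t)
t = ln(75000/29710) / 0.1225 = ln(2.5244) / 0.1225 = 0.926 / 0.1225

t ≈ 7.6 hours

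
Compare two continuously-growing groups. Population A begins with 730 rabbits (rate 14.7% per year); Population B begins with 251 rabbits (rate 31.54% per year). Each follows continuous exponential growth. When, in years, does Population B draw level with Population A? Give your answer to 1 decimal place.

730·e^(0.147t) = 251·e^(0.3154t)
730/251 = e^((0.3154 − 0.147)t) → ln(2.90837) = 0.1684·t
t = 1.06759 / 0.1684

t ≈ 6.3 years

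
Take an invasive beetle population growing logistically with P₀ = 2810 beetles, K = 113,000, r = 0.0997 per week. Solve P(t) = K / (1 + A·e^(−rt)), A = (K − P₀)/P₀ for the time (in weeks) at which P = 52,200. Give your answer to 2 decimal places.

A = (113000 − 2810)/2810 = 39.21352
52200 = 113000/(1 + 39.21352·e^(−0.0997t)) → 1 + 39.21352·e^(−0.0997t) = 2.16475
e^(−0.0997t) = 0.029703 → t = ln(33.66687)/0.0997 = 3.51651/0.0997

t ≈ 35.27 weeks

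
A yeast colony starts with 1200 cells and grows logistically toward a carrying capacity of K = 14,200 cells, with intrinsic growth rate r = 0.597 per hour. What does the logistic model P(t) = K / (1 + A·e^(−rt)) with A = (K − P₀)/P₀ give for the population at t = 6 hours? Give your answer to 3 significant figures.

A = (14200 − 1200)/1200 = 10.83333
P(6) = 14200 / (1 + 10.83333·e^(−0.597·6)) = 14200 / (1 + 10.83333·0.02782)
= 14200 / 1.30138 ≈ 10911.47

≈ 10,900 cells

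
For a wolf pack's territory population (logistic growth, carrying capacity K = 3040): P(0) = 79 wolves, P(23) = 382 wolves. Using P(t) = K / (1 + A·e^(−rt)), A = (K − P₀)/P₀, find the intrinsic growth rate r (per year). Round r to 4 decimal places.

A = (3040 − 79)/79 = 37.48101
382 = 3040/(1 + 37.48101·e^(−r·23)) → e^(−23r) = (7.95812 − 1)/37.48101 = 0.185644
r = −ln(0.185644)/23 = 1.68393/23

r ≈ 0.0732 per year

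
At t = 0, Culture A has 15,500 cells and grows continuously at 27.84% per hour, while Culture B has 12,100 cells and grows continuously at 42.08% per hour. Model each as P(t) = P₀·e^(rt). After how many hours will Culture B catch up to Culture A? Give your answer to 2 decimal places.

t ≈ 1.74 hours

15500·e^(0.2784t) = 12100·e^(0.4208t)
15500/12100 = e^((0.4208 − 0.2784)t) → ln(1.28099) = 0.1424·t
t = 0.24763 / 0.1424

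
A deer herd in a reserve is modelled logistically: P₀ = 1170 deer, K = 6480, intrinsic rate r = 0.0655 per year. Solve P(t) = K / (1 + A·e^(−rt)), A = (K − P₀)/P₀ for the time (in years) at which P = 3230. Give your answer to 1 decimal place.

t ≈ 23.0 years

A = (6480 − 1170)/1170 = 4.53846
3230 = 6480/(1 + 4.53846·e^(−0.0655t)) → 1 + 4.53846·e^(−0.0655t) = 2.00619
e^(−0.0655t) = 0.221703 → t = ln(4.51053)/0.0655 = 1.50642/0.0655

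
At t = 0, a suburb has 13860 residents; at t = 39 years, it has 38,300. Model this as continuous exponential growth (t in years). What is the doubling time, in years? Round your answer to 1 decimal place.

doubling time ≈ 26.6 years

r = ln(38300/13860) / 39 = ln(2.76335) / 39 ≈ 0.026063 per year
doubling time = ln 2 / |r| = 0.69315 / 0.026063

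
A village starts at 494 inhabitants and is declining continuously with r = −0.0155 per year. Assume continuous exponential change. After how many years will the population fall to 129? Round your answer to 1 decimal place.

t ≈ 86.6 years

129 = 494 · e^(-0.0155·t)
t = ln(129/494) / -0.0155 = ln(0.26113) / -0.0155 = -1.34272 / -0.0155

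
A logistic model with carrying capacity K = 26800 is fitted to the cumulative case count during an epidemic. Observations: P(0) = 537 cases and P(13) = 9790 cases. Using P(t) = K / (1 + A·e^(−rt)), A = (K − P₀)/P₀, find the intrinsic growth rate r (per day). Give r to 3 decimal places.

A = (26800 − 537)/537 = 48.90689
9790 = 26800/(1 + 48.90689·e^(−r·13)) → e^(−13r) = (2.73749 − 1)/48.90689 = 0.035526
r = −ln(0.035526)/13 = 3.33748/13

r ≈ 0.257 per day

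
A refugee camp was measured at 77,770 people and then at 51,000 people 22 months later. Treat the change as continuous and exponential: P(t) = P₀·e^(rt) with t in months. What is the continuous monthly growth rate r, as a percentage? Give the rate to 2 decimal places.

51000 = 77770 · e^(r·22)
e^(22r) = 51000/77770 = 0.65578
r = ln(0.65578) / 22 = -0.42193 / 22

r ≈ -1.92% per month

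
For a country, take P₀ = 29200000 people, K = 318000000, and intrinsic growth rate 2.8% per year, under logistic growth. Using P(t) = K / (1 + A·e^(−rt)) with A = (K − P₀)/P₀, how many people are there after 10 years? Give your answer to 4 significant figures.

≈ 37,520,000 people

A = (318000000 − 29200000)/29200000 = 9.89041
P(10) = 318000000 / (1 + 9.89041·e^(−0.028·10)) = 318000000 / (1 + 9.89041·0.755784)
= 318000000 / 8.47501 ≈ 37522071.65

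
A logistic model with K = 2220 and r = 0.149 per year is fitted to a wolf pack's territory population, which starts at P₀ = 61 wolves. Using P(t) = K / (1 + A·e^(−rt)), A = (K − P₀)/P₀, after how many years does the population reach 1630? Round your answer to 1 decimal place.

A = (2220 − 61)/61 = 35.39344
1630 = 2220/(1 + 35.39344·e^(−0.149t)) → 1 + 35.39344·e^(−0.149t) = 1.36196
e^(−0.149t) = 0.010227 → t = ln(97.78188)/0.149 = 4.58274/0.149

t ≈ 30.8 years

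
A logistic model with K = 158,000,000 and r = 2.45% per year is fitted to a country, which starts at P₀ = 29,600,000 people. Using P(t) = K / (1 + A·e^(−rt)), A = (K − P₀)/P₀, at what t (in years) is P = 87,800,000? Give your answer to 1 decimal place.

A = (158000000 − 29600000)/29600000 = 4.33784
87800000 = 158000000/(1 + 4.33784·e^(−0.0245t)) → 1 + 4.33784·e^(−0.0245t) = 1.79954
e^(−0.0245t) = 0.184319 → t = ln(5.42539)/0.0245 = 1.69109/0.0245

t ≈ 69.0 years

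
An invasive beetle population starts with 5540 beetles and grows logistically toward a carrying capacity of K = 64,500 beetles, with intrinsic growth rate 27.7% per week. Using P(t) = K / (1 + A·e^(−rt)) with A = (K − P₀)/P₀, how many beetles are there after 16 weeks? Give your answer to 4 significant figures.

A = (64500 − 5540)/5540 = 10.6426
P(16) = 64500 / (1 + 10.6426·e^(−0.277·16)) = 64500 / (1 + 10.6426·0.011891)
= 64500 / 1.12655 ≈ 57254.56

≈ 57,250 beetles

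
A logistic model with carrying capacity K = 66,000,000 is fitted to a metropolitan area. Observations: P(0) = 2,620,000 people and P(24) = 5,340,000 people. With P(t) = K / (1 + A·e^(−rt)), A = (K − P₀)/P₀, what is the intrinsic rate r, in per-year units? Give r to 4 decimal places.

r ≈ 0.0315 per year

A = (66000000 − 2620000)/2620000 = 24.19084
5340000 = 66000000/(1 + 24.19084·e^(−r·24)) → e^(−24r) = (12.35955 − 1)/24.19084 = 0.469581
r = −ln(0.469581)/24 = 0.75592/24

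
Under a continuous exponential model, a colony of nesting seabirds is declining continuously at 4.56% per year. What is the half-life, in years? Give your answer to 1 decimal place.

half-life ≈ 15.2 years

half-life = ln(2) / |r| = 0.69315 / 0.0456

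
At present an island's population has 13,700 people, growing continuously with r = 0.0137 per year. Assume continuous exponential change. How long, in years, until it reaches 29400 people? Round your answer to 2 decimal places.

29400 = 13700 · e^(0.0137·t)
t = ln(29400/13700) / 0.0137 = ln(2.14599) / 0.0137 = 0.7636 / 0.0137

t ≈ 55.74 years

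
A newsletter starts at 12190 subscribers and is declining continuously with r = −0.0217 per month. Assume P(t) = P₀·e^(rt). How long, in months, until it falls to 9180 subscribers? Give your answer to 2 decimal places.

9180 = 12190 · e^(-0.0217·t)
t = ln(9180/12190) / -0.0217 = ln(0.75308) / -0.0217 = -0.28359 / -0.0217

t ≈ 13.07 months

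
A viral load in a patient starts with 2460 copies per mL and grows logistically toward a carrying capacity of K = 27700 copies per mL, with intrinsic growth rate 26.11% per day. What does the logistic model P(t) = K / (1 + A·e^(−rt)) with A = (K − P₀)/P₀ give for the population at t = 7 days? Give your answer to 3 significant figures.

≈ 10,500 copies per mL

A = (27700 − 2460)/2460 = 10.26016
P(7) = 27700 / (1 + 10.26016·e^(−0.2611·7)) = 27700 / (1 + 10.26016·0.160783)
= 27700 / 2.64966 ≈ 10454.17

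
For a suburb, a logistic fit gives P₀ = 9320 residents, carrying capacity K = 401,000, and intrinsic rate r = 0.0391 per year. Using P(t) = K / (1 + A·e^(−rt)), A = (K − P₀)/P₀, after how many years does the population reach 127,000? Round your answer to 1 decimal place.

A = (401000 − 9320)/9320 = 42.02575
127000 = 401000/(1 + 42.02575·e^(−0.0391t)) → 1 + 42.02575·e^(−0.0391t) = 3.15748
e^(−0.0391t) = 0.051337 → t = ln(19.47909)/0.0391 = 2.96934/0.0391

t ≈ 75.9 years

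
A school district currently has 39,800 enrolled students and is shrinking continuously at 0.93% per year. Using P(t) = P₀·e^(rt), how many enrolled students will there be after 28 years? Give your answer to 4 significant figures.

P(28) = 39800 · e^(-0.0093·28) = 39800 · e^(-0.2604)
= 39800 · 0.77074 ≈ 30675.58

≈ 30,680 enrolled students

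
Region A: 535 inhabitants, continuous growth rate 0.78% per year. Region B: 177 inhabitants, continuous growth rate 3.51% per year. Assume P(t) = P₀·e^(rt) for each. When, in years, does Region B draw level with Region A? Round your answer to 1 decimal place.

535·e^(0.0078t) = 177·e^(0.0351t)
535/177 = e^((0.0351 − 0.0078)t) → ln(3.0226) = 0.0273·t
t = 1.10612 / 0.0273

t ≈ 40.5 years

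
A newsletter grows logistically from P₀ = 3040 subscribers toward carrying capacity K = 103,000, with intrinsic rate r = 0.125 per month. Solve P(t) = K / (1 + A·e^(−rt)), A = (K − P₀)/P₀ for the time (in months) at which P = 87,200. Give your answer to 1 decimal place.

t ≈ 41.6 months

A = (103000 − 3040)/3040 = 32.88158
87200 = 103000/(1 + 32.88158·e^(−0.125t)) → 1 + 32.88158·e^(−0.125t) = 1.18119
e^(−0.125t) = 0.00551 → t = ln(181.47302)/0.125 = 5.20111/0.125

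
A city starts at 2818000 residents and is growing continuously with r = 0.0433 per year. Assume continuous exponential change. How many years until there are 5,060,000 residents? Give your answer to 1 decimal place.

t ≈ 13.5 years

5060000 = 2818000 · e^(0.0433·t)
t = ln(5060000/2818000) / 0.0433 = ln(1.7956) / 0.0433 = 0.58534 / 0.0433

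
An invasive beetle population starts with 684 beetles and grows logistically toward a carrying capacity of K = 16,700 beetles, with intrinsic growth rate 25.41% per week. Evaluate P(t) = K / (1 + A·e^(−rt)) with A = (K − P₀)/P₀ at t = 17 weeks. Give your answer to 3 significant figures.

A = (16700 − 684)/684 = 23.4152
P(17) = 16700 / (1 + 23.4152·e^(−0.2541·17)) = 16700 / (1 + 23.4152·0.013304)
= 16700 / 1.31151 ≈ 12733.39

≈ 12,700 beetles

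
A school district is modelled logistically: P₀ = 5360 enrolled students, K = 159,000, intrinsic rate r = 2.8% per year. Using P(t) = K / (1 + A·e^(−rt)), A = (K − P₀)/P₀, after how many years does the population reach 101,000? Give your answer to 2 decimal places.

A = (159000 − 5360)/5360 = 28.66418
101000 = 159000/(1 + 28.66418·e^(−0.028t)) → 1 + 28.66418·e^(−0.028t) = 1.57426
e^(−0.028t) = 0.020034 → t = ln(49.91521)/0.028 = 3.91033/0.028

t ≈ 139.65 years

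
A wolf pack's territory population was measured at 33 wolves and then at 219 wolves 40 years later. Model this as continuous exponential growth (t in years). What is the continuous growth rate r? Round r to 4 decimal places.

219 = 33 · e^(r·40)
e^(40r) = 219/33 = 6.63636
r = ln(6.63636) / 40 = 1.89256 / 40

r ≈ 0.0473 per year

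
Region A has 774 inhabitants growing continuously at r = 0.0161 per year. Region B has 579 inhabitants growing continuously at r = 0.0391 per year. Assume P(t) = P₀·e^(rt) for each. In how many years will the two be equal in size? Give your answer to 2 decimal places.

774·e^(0.0161t) = 579·e^(0.0391t)
774/579 = e^((0.0391 − 0.0161)t) → ln(1.33679) = 0.023·t
t = 0.29027 / 0.023

t ≈ 12.62 years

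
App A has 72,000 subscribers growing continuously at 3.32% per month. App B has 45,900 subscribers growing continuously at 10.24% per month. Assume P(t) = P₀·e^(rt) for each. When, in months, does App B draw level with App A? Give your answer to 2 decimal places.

t ≈ 6.51 months

72000·e^(0.0332t) = 45900·e^(0.1024t)
72000/45900 = e^((0.1024 − 0.0332)t) → ln(1.56863) = 0.0692·t
t = 0.4502 / 0.0692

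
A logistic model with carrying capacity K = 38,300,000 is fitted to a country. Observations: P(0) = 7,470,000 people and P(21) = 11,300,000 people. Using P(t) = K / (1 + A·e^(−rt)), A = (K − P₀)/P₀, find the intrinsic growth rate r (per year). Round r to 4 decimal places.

r ≈ 0.0260 per year

A = (38300000 − 7470000)/7470000 = 4.12718
11300000 = 38300000/(1 + 4.12718·e^(−r·21)) → e^(−21r) = (3.38938 − 1)/4.12718 = 0.578938
r = −ln(0.578938)/21 = 0.54656/21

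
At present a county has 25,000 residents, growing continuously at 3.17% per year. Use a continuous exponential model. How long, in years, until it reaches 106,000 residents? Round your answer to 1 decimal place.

106000 = 25000 · e^(0.0317·t)
t = ln(106000/25000) / 0.0317 = ln(4.24) / 0.0317 = 1.44456 / 0.0317

t ≈ 45.6 years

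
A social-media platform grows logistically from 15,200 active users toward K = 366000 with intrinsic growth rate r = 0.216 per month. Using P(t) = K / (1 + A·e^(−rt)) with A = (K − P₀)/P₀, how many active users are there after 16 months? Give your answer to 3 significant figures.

A = (366000 − 15200)/15200 = 23.07895
P(16) = 366000 / (1 + 23.07895·e^(−0.216·16)) = 366000 / (1 + 23.07895·0.031556)
= 366000 / 1.72827 ≈ 211772.09

≈ 212,000 active users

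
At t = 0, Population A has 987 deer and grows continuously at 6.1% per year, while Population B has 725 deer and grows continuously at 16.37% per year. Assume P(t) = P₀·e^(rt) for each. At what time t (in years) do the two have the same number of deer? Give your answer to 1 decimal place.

987·e^(0.061t) = 725·e^(0.1637t)
987/725 = e^((0.1637 − 0.061)t) → ln(1.36138) = 0.1027·t
t = 0.3085 / 0.1027

t ≈ 3.0 years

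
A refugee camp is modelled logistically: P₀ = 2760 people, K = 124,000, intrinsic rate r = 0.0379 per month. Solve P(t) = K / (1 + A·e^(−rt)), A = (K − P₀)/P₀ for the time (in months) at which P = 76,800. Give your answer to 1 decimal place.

A = (124000 − 2760)/2760 = 43.92754
76800 = 124000/(1 + 43.92754·e^(−0.0379t)) → 1 + 43.92754·e^(−0.0379t) = 1.61458
e^(−0.0379t) = 0.013991 → t = ln(71.47531)/0.0379 = 4.26935/0.0379

t ≈ 112.6 months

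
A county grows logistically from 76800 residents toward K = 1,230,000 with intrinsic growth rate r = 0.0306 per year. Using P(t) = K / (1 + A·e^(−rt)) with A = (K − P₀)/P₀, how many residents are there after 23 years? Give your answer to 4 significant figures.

A = (1230000 − 76800)/76800 = 15.01562
P(23) = 1230000 / (1 + 15.01562·e^(−0.0306·23)) = 1230000 / (1 + 15.01562·0.494702)
= 1230000 / 8.42826 ≈ 145937.64

≈ 145,900 residents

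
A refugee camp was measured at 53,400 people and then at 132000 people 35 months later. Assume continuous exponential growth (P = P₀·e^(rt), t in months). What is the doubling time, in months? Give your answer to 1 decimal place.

r = ln(132000/53400) / 35 = ln(2.47191) / 35 ≈ 0.025857 per month
doubling time = ln 2 / |r| = 0.69315 / 0.025857

doubling time ≈ 26.8 months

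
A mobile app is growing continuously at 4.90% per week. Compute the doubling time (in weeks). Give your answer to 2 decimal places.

doubling time = ln(2) / |r| = 0.69315 / 0.049

doubling time ≈ 14.15 weeks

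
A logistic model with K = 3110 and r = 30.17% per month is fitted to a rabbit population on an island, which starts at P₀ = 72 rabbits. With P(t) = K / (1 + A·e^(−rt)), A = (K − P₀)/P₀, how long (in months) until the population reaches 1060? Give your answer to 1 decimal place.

t ≈ 10.2 months

A = (3110 − 72)/72 = 42.19444
1060 = 3110/(1 + 42.19444·e^(−0.3017t)) → 1 + 42.19444·e^(−0.3017t) = 2.93396
e^(−0.3017t) = 0.045835 → t = ln(21.81762)/0.3017 = 3.08272/0.3017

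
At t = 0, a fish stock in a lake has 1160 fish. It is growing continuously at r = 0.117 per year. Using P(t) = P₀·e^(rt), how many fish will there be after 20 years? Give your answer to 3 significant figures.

P(20) = 1160 · e^(0.117·20) = 1160 · e^(2.34)
= 1160 · 10.38124 ≈ 12042.23

≈ 12,000 fish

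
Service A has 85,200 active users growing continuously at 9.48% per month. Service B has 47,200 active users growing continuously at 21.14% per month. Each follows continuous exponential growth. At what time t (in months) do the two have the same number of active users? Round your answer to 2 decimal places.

85200·e^(0.0948t) = 47200·e^(0.2114t)
85200/47200 = e^((0.2114 − 0.0948)t) → ln(1.80508) = 0.1166·t
t = 0.59061 / 0.1166

t ≈ 5.07 months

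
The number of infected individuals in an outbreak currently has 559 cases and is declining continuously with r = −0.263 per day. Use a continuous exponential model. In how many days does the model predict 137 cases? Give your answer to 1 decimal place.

t ≈ 5.3 days

137 = 559 · e^(-0.263·t)
t = ln(137/559) / -0.263 = ln(0.24508) / -0.263 = -1.40617 / -0.263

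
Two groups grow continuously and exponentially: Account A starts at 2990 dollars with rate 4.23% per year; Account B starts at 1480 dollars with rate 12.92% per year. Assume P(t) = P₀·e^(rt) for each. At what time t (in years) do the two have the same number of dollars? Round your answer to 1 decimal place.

2990·e^(0.0423t) = 1480·e^(0.1292t)
2990/1480 = e^((0.1292 − 0.0423)t) → ln(2.02027) = 0.0869·t
t = 0.70323 / 0.0869

t ≈ 8.1 years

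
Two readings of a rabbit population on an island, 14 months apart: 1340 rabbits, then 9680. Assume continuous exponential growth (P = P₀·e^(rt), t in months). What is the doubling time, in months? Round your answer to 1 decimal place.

r = ln(9680/1340) / 14 = ln(7.22388) / 14 ≈ 0.141242 per month
doubling time = ln 2 / |r| = 0.69315 / 0.141242

doubling time ≈ 4.9 months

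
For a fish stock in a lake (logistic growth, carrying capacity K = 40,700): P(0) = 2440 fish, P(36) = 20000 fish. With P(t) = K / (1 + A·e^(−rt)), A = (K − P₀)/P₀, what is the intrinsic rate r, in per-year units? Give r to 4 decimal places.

A = (40700 − 2440)/2440 = 15.68033
20000 = 40700/(1 + 15.68033·e^(−r·36)) → e^(−36r) = (2.035 − 1)/15.68033 = 0.066006
r = −ln(0.066006)/36 = 2.71801/36

r ≈ 0.0755 per year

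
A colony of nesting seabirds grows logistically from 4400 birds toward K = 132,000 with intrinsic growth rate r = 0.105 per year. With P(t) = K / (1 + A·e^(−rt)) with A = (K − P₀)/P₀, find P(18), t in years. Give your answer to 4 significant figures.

≈ 24,530 birds

A = (132000 − 4400)/4400 = 29
P(18) = 132000 / (1 + 29·e^(−0.105·18)) = 132000 / (1 + 29·0.151072)
= 132000 / 5.38108 ≈ 24530.38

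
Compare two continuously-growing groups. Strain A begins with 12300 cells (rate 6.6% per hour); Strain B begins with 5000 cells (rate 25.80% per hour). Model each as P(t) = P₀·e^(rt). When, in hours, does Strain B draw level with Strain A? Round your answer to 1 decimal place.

12300·e^(0.066t) = 5000·e^(0.258t)
12300/5000 = e^((0.258 − 0.066)t) → ln(2.46) = 0.192·t
t = 0.90016 / 0.192

t ≈ 4.7 hours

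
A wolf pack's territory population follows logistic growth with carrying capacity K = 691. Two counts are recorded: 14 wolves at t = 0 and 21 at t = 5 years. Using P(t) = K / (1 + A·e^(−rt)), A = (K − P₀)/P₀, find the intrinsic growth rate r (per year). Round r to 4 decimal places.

A = (691 − 14)/14 = 48.35714
21 = 691/(1 + 48.35714·e^(−r·5)) → e^(−5r) = (32.90476 − 1)/48.35714 = 0.659774
r = −ln(0.659774)/5 = 0.41586/5

r ≈ 0.0832 per year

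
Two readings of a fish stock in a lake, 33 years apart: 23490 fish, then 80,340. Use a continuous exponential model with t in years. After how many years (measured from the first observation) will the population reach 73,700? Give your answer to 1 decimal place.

t ≈ 30.7 years

r = ln(80340/23490) / 33 ≈ 0.037263 per year
t = ln(73700/23490) / r = 1.14343 / 0.037263 ≈ 30.685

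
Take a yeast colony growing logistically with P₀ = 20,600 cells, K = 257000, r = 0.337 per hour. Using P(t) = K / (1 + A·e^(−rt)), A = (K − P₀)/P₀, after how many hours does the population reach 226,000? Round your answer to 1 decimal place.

A = (257000 − 20600)/20600 = 11.47573
226000 = 257000/(1 + 11.47573·e^(−0.337t)) → 1 + 11.47573·e^(−0.337t) = 1.13717
e^(−0.337t) = 0.011953 → t = ln(83.66176)/0.337 = 4.42678/0.337

t ≈ 13.1 hours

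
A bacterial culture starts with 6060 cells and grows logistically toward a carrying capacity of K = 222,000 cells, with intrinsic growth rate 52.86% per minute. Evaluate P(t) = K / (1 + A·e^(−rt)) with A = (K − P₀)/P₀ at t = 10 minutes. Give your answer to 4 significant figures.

A = (222000 − 6060)/6060 = 35.63366
P(10) = 222000 / (1 + 35.63366·e^(−0.5286·10)) = 222000 / (1 + 35.63366·0.005062)
= 222000 / 1.18038 ≈ 188075.59

≈ 188,100 cells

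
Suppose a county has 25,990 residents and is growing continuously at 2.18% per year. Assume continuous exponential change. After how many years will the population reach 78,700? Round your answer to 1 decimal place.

78700 = 25990 · e^(0.0218·t)
t = ln(78700/25990) / 0.0218 = ln(3.02809) / 0.0218 = 1.10793 / 0.0218

t ≈ 50.8 years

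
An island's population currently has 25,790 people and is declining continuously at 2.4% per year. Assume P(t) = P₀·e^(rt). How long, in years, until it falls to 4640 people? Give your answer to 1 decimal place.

4640 = 25790 · e^(-0.024·t)
t = ln(4640/25790) / -0.024 = ln(0.17991) / -0.024 = -1.71527 / -0.024

t ≈ 71.5 years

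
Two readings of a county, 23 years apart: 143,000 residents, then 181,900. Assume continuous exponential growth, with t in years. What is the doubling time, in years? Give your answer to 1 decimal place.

doubling time ≈ 66.3 years

r = ln(181900/143000) / 23 = ln(1.27203) / 23 ≈ 0.010461 per year
doubling time = ln 2 / |r| = 0.69315 / 0.010461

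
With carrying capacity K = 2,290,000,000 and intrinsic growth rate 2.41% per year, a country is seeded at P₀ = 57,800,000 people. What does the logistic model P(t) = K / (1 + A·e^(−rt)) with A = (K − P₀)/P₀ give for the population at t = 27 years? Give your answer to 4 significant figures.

A = (2290000000 − 57800000)/57800000 = 38.61938
P(27) = 2290000000 / (1 + 38.61938·e^(−0.0241·27)) = 2290000000 / (1 + 38.61938·0.52168)
= 2290000000 / 21.14697 ≈ 108289720.29

≈ 108,300,000 people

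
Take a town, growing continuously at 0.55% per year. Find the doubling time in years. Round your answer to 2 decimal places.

doubling time ≈ 126.03 years

doubling time = ln(2) / |r| = 0.69315 / 0.0055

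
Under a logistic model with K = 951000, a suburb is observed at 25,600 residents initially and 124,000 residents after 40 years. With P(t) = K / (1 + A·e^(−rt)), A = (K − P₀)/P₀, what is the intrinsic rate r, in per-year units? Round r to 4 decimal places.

r ≈ 0.0423 per year

A = (951000 − 25600)/25600 = 36.14844
124000 = 951000/(1 + 36.14844·e^(−r·40)) → e^(−40r) = (7.66935 − 1)/36.14844 = 0.184499
r = −ln(0.184499)/40 = 1.69011/40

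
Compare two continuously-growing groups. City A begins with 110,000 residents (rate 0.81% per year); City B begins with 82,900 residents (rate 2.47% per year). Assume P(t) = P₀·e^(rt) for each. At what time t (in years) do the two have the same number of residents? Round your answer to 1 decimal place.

110000·e^(0.0081t) = 82900·e^(0.0247t)
110000/82900 = e^((0.0247 − 0.0081)t) → ln(1.3269) = 0.0166·t
t = 0.28285 / 0.0166

t ≈ 17.0 years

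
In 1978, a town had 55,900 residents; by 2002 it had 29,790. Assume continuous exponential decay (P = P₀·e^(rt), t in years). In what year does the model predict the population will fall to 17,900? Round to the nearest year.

year 2021

r = ln(29790/55900) / 24 = -0.62939/24 ≈ -0.026225 per year
t = ln(17900/55900) / r = -1.13876/-0.026225 ≈ 43.42 years after 1978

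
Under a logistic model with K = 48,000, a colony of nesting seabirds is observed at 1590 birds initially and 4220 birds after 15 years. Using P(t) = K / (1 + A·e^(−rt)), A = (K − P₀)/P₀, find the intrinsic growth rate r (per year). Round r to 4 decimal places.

A = (48000 − 1590)/1590 = 29.18868
4220 = 48000/(1 + 29.18868·e^(−r·15)) → e^(−15r) = (11.37441 − 1)/29.18868 = 0.355426
r = −ln(0.355426)/15 = 1.03444/15

r ≈ 0.0690 per year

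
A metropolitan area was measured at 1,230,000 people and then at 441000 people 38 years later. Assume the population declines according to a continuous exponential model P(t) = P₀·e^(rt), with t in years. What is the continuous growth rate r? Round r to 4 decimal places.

441000 = 1230000 · e^(r·38)
e^(38r) = 441000/1230000 = 0.35854
r = ln(0.35854) / 38 = -1.02572 / 38

r ≈ -0.0270 per year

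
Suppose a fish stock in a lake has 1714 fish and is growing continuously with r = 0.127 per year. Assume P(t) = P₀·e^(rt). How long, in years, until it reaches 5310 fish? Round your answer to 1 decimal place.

t ≈ 8.9 years

5310 = 1714 · e^(0.127·t)
t = ln(5310/1714) / 0.127 = ln(3.09802) / 0.127 = 1.13076 / 0.127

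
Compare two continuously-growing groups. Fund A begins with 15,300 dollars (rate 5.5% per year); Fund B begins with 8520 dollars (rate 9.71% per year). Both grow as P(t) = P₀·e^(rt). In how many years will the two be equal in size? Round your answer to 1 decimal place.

t ≈ 13.9 years

15300·e^(0.055t) = 8520·e^(0.0971t)
15300/8520 = e^((0.0971 − 0.055)t) → ln(1.79577) = 0.0421·t
t = 0.58544 / 0.0421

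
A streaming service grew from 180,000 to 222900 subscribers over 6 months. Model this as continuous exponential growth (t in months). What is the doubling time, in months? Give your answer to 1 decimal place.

doubling time ≈ 19.5 months

r = ln(222900/180000) / 6 = ln(1.23833) / 6 ≈ 0.035628 per month
doubling time = ln 2 / |r| = 0.69315 / 0.035628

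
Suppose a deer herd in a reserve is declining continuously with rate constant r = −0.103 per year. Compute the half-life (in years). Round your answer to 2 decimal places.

half-life = ln(2) / |r| = 0.69315 / 0.103

half-life ≈ 6.73 years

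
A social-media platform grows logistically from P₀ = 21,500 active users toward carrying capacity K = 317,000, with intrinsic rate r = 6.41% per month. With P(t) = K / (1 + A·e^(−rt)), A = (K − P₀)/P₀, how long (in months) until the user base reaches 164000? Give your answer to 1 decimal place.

A = (317000 − 21500)/21500 = 13.74419
164000 = 317000/(1 + 13.74419·e^(−0.0641t)) → 1 + 13.74419·e^(−0.0641t) = 1.93293
e^(−0.0641t) = 0.067878 → t = ln(14.73233)/0.0641 = 2.69004/0.0641

t ≈ 42.0 months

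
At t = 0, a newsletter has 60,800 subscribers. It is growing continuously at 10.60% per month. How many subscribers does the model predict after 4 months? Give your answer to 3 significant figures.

P(4) = 60800 · e^(0.106·4) = 60800 · e^(0.424)
= 60800 · 1.52806 ≈ 92906.14

≈ 92,900 subscribers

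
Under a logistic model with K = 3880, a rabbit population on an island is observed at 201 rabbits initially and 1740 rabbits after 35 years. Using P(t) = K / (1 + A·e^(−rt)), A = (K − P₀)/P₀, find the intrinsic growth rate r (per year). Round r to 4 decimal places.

A = (3880 − 201)/201 = 18.30348
1740 = 3880/(1 + 18.30348·e^(−r·35)) → e^(−35r) = (2.22989 − 1)/18.30348 = 0.067194
r = −ln(0.067194)/35 = 2.70017/35

r ≈ 0.0771 per year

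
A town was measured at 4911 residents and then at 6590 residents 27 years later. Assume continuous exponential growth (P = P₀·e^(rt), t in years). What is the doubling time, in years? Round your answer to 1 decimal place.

r = ln(6590/4911) / 27 = ln(1.34189) / 27 ≈ 0.010892 per year
doubling time = ln 2 / |r| = 0.69315 / 0.010892

doubling time ≈ 63.6 years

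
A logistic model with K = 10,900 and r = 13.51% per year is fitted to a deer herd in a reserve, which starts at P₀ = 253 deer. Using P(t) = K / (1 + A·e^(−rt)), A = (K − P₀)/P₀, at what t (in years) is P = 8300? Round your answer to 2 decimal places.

t ≈ 36.27 years

A = (10900 − 253)/253 = 42.083
8300 = 10900/(1 + 42.083·e^(−0.1351t)) → 1 + 42.083·e^(−0.1351t) = 1.31325
e^(−0.1351t) = 0.007444 → t = ln(134.3419)/0.1351 = 4.90039/0.1351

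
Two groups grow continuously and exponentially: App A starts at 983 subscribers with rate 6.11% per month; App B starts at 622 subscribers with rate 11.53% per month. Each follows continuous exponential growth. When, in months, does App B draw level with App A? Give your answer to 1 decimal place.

983·e^(0.0611t) = 622·e^(0.1153t)
983/622 = e^((0.1153 − 0.0611)t) → ln(1.58039) = 0.0542·t
t = 0.45767 / 0.0542

t ≈ 8.4 months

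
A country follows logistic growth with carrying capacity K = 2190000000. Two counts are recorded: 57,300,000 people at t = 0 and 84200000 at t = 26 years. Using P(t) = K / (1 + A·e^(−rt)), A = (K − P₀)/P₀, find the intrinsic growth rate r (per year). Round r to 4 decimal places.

A = (2190000000 − 57300000)/57300000 = 37.2199
84200000 = 2190000000/(1 + 37.2199·e^(−r·26)) → e^(−26r) = (26.0095 − 1)/37.2199 = 0.671939
r = −ln(0.671939)/26 = 0.39759/26

r ≈ 0.0153 per year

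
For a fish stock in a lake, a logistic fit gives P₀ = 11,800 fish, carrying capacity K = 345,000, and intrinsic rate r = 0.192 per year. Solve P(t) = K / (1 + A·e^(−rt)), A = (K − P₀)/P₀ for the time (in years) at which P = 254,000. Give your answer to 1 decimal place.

A = (345000 − 11800)/11800 = 28.23729
254000 = 345000/(1 + 28.23729·e^(−0.192t)) → 1 + 28.23729·e^(−0.192t) = 1.35827
e^(−0.192t) = 0.012688 → t = ln(78.81617)/0.192 = 4.36712/0.192

t ≈ 22.7 years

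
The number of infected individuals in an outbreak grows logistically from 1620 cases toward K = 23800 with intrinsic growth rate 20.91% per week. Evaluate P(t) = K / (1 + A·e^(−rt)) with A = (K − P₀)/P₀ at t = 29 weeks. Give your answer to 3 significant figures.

A = (23800 − 1620)/1620 = 13.69136
P(29) = 23800 / (1 + 13.69136·e^(−0.2091·29)) = 23800 / (1 + 13.69136·0.002325)
= 23800 / 1.03184 ≈ 23065.67

≈ 23,100 cases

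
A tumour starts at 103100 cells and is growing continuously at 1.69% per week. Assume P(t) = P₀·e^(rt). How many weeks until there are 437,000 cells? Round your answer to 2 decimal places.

437000 = 103100 · e^(0.0169·t)
t = ln(437000/103100) / 0.0169 = ln(4.2386) / 0.0169 = 1.44423 / 0.0169

t ≈ 85.46 weeks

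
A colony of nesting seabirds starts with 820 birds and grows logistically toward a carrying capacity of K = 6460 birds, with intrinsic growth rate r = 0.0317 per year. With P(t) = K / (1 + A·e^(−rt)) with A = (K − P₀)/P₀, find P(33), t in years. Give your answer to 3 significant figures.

A = (6460 − 820)/820 = 6.87805
P(33) = 6460 / (1 + 6.87805·e^(−0.0317·33)) = 6460 / (1 + 6.87805·0.351305)
= 6460 / 3.41629 ≈ 1890.94

≈ 1,890 birds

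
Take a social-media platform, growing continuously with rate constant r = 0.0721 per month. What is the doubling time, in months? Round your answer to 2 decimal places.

doubling time = ln(2) / |r| = 0.69315 / 0.0721

doubling time ≈ 9.61 months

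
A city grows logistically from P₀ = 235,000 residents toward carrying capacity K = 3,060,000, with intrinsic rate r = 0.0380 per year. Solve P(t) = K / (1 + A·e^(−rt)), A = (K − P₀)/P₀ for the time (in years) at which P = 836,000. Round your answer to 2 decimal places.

t ≈ 39.69 years

A = (3060000 − 235000)/235000 = 12.02128
836000 = 3060000/(1 + 12.02128·e^(−0.038t)) → 1 + 12.02128·e^(−0.038t) = 3.66029
e^(−0.038t) = 0.221298 → t = ln(4.51879)/0.038 = 1.50824/0.038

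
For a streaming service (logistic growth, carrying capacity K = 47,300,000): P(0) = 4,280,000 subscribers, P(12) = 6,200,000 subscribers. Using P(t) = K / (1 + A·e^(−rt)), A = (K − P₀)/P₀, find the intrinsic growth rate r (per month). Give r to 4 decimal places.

A = (47300000 − 4280000)/4280000 = 10.0514
6200000 = 47300000/(1 + 10.0514·e^(−r·12)) → e^(−12r) = (7.62903 − 1)/10.0514 = 0.659513
r = −ln(0.659513)/12 = 0.41625/12

r ≈ 0.0347 per month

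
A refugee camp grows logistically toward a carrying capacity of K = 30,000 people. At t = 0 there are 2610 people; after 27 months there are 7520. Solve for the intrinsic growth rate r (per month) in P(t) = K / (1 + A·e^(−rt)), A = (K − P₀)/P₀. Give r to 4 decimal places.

A = (30000 − 2610)/2610 = 10.49425
7520 = 30000/(1 + 10.49425·e^(−r·27)) → e^(−27r) = (3.98936 − 1)/10.49425 = 0.284857
r = −ln(0.284857)/27 = 1.25577/27

r ≈ 0.0465 per month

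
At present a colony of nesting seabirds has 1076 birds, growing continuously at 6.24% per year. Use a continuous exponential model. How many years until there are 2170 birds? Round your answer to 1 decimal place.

t ≈ 11.2 years

2170 = 1076 · e^(0.0624·t)
t = ln(2170/1076) / 0.0624 = ln(2.01673) / 0.0624 = 0.70148 / 0.0624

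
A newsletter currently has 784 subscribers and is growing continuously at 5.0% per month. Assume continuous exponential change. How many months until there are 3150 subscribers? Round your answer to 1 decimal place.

t ≈ 27.8 months

3150 = 784 · e^(0.05·t)
t = ln(3150/784) / 0.05 = ln(4.01786) / 0.05 = 1.39075 / 0.05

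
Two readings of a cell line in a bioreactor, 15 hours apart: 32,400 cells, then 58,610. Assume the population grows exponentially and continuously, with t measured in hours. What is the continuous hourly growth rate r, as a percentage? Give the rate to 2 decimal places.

r ≈ 3.95% per hour

58610 = 32400 · e^(r·15)
e^(15r) = 58610/32400 = 1.80895
r = ln(1.80895) / 15 = 0.59275 / 15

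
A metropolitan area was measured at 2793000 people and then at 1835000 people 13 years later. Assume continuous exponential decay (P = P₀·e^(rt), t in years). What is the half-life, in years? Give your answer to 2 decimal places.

half-life ≈ 21.45 years

r = ln(1835000/2793000) / 13 = ln(0.657) / 13 ≈ -0.032313 per year
half-life = ln 2 / |r| = 0.69315 / 0.032313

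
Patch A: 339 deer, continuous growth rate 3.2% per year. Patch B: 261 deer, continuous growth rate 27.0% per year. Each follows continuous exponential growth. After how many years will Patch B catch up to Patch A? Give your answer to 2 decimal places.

t ≈ 1.10 years

339·e^(0.032t) = 261·e^(0.27t)
339/261 = e^((0.27 − 0.032)t) → ln(1.29885) = 0.238·t
t = 0.26148 / 0.238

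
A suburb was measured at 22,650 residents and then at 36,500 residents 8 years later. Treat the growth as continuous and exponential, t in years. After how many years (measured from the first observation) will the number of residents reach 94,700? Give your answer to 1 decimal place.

t ≈ 24.0 years

r = ln(36500/22650) / 8 ≈ 0.059644 per year
t = ln(94700/22650) / r = 1.43055 / 0.059644 ≈ 23.985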